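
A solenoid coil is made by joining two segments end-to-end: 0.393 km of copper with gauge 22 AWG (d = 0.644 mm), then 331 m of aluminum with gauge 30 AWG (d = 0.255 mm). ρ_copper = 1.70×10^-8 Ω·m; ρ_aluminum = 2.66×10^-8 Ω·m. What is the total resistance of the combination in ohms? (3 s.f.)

Segment 1: A = π(0.644/2 mm)² = π(3.2200e-04 m)² = 3.257e-07 m²
R₁ = ρL/A = (1.70×10^-8)(393)/(3.257e-07) = 20.51 Ω
Segment 2: A = π(0.255/2 mm)² = π(1.2750e-04 m)² = 5.107e-08 m²
R₂ = (2.66×10^-8)(331)/(5.107e-08) = 172.4 Ω
R = R₁ + R₂ = 193 Ω

193 Ω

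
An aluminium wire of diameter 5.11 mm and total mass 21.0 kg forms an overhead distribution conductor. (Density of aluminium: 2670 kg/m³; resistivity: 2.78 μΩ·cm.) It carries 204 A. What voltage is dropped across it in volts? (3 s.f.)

106 V

ρ = 2.78 μΩ·cm = 2.78×10^-8 Ω·m
A = π(d/2)² = π(2.5550e-03 m)² = 2.0508e-05 m²
L = m/(density·A) = 21/(2670×2.0508e-05) = 383.5 m
R = ρL/A = (2.78×10^-8)(383.5)/(2.0508e-05) = 0.5199 Ω
V = IR = 204 × 0.5199 = 106 V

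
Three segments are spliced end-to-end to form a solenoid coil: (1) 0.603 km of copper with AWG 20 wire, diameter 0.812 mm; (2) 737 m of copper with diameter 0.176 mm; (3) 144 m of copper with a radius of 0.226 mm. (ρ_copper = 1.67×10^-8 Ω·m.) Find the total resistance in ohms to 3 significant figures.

Seg 1: A = π(0.812/2 mm)² = π(4.0600e-04 m)² = 5.178e-07 m²
R_1 = (1.67×10^-8)(603)/(5.178e-07) = 19.45 Ω
Seg 2: A = π(d/2)² = π(8.8000e-05 m)² = 2.433e-08 m²
R_2 = (1.67×10^-8)(737)/(2.433e-08) = 505.9 Ω
Seg 3: A = πr² = π(2.2600e-04 m)² = 1.605e-07 m²
R_3 = (1.67×10^-8)(144)/(1.605e-07) = 14.99 Ω
R_total = R_1 + R_2 + R_3 = 540 Ω

540 Ω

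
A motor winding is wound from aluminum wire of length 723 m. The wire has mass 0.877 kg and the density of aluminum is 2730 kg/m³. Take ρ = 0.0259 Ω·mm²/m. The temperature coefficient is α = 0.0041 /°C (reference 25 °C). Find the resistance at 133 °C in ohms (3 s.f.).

ρ = 0.0259 Ω·mm²/m = 2.59×10^-8 Ω·m
A = m/(density·L) = 0.877/(2730×723) = 4.4432e-07 m²
R = ρL/A = (2.59×10^-8)(723)/(4.4432e-07) = 42.14 Ω
R(133 °C) = 42.14 × (1 + 0.0041×108) = 60.8 Ω

60.8 Ω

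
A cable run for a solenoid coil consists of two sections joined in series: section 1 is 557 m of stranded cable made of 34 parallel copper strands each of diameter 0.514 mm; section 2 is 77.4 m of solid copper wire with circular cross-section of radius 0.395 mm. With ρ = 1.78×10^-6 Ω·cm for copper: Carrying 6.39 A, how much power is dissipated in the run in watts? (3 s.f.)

172 W

ρ = 1.78×10^-6 Ω·cm = 1.78×10^-8 Ω·m
Section 1: A_strand = π(2.5700e-04)² = 2.075e-07 m²; R₁ = ρL/(N·A_s) = (1.78×10^-8)(557)/(34×2.075e-07) = 1.405 Ω
Section 2: A = πr² = π(3.9500e-04 m)² = 4.902e-07 m²
R₂ = (1.78×10^-8)(77.4)/(4.902e-07) = 2.811 Ω
R = R₁ + R₂ = 4.216 Ω
P = I²R = (6.39)² × 4.216 = 172 W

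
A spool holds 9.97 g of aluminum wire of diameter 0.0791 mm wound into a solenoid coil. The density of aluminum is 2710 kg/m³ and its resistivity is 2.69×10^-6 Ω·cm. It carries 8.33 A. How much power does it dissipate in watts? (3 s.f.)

ρ = 2.69×10^-6 Ω·cm = 2.69×10^-8 Ω·m
A = π(d/2)² = π(3.9550e-05 m)² = 4.9141e-09 m²
L = m/(density·A) = 0.00997/(2710×4.9141e-09) = 748.7 m
R = ρL/A = (2.69×10^-8)(748.7)/(4.9141e-09) = 4098 Ω
P = I²R = (8.33)² × 4098 = 2.84×10^5 W

2.84×10^5 W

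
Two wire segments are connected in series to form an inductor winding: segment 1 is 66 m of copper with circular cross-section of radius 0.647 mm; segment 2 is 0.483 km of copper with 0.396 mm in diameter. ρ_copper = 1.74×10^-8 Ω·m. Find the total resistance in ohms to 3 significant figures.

69.1 Ω

Segment 1: A = πr² = π(6.4700e-04 m)² = 1.315e-06 m²
R₁ = ρL/A = (1.74×10^-8)(66)/(1.315e-06) = 0.8732 Ω
Segment 2: A = π(d/2)² = π(1.9800e-04 m)² = 1.232e-07 m²
R₂ = (1.74×10^-8)(483)/(1.232e-07) = 68.24 Ω
R = R₁ + R₂ = 69.1 Ω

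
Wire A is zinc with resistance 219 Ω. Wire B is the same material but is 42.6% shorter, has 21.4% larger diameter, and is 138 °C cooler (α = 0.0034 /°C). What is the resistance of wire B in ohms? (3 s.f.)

R ∝ ρL/d² with ρ ∝ (1+αΔT), so R_B/R_A = (1 − 42.6/100) × (1 + 21.4/100)⁻² × (1 − 0.0034×138)
= 0.574 × 0.6785 × 0.5308 = 0.2067
R_B = 0.2067 × 219 = 45.3 Ω

45.3 Ω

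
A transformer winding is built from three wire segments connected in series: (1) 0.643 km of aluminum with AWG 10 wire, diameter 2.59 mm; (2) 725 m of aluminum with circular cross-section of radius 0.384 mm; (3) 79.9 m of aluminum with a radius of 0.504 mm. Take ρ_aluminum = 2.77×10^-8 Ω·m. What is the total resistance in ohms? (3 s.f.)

49.5 Ω

Seg 1: A = π(2.59/2 mm)² = π(1.2950e-03 m)² = 5.269e-06 m²
R_1 = (2.77×10^-8)(643)/(5.269e-06) = 3.381 Ω
Seg 2: A = πr² = π(3.8400e-04 m)² = 4.632e-07 m²
R_2 = (2.77×10^-8)(725)/(4.632e-07) = 43.35 Ω
Seg 3: A = πr² = π(5.0400e-04 m)² = 7.980e-07 m²
R_3 = (2.77×10^-8)(79.9)/(7.980e-07) = 2.773 Ω
R_total = R_1 + R_2 + R_3 = 49.5 Ω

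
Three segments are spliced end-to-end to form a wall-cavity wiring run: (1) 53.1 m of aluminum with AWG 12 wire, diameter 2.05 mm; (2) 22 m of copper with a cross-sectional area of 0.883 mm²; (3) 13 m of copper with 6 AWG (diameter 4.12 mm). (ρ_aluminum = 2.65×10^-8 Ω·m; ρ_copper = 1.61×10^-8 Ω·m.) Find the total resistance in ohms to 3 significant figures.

Seg 1: A = π(2.05/2 mm)² = π(1.0250e-03 m)² = 3.301e-06 m²
R_1 = (2.65×10^-8)(53.1)/(3.301e-06) = 0.4263 Ω
Seg 2: A = 0.883 mm² = 8.830e-07 m²
R_2 = (1.61×10^-8)(22)/(8.830e-07) = 0.4011 Ω
Seg 3: A = π(4.12/2 mm)² = π(2.0600e-03 m)² = 1.333e-05 m²
R_3 = (1.61×10^-8)(13)/(1.333e-05) = 0.0157 Ω
R_total = R_1 + R_2 + R_3 = 0.843 Ω

0.843 Ω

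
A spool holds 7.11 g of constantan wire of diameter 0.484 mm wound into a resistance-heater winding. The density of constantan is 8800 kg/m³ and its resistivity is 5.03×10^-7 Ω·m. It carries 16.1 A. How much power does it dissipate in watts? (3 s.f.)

A = π(d/2)² = π(2.4200e-04 m)² = 1.8398e-07 m²
L = m/(density·A) = 0.00711/(8800×1.8398e-07) = 4.391 m
R = ρL/A = (5.03×10^-7)(4.391)/(1.8398e-07) = 12.01 Ω
P = I²R = (16.1)² × 12.01 = 3110 W

3110 W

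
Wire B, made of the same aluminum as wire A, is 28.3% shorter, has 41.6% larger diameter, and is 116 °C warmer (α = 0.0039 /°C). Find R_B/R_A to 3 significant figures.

0.519

R ∝ ρL/d² with ρ ∝ (1+αΔT), so R_B/R_A = (1 − 28.3/100) × (1 + 41.6/100)⁻² × (1 + 0.0039×116)
= 0.717 × 0.4987 × 1.452 = 0.519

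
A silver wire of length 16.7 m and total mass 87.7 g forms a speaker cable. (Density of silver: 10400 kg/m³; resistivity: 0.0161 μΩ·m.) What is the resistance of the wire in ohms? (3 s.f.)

0.532 Ω

ρ = 0.0161 μΩ·m = 1.61×10^-8 Ω·m
A = m/(density·L) = 0.0877/(10400×16.7) = 5.0495e-07 m²
R = ρL/A = (1.61×10^-8)(16.7)/(5.0495e-07) = 0.532 Ω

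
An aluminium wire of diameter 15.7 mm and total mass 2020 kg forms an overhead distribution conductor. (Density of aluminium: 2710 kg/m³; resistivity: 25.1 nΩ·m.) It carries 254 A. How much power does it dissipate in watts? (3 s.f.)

32200 W

ρ = 25.1 nΩ·m = 2.51×10^-8 Ω·m
A = π(d/2)² = π(7.8500e-03 m)² = 1.9359e-04 m²
L = m/(density·A) = 2020/(2710×1.9359e-04) = 3850 m
R = ρL/A = (2.51×10^-8)(3850)/(1.9359e-04) = 0.4992 Ω
P = I²R = (254)² × 0.4992 = 32200 W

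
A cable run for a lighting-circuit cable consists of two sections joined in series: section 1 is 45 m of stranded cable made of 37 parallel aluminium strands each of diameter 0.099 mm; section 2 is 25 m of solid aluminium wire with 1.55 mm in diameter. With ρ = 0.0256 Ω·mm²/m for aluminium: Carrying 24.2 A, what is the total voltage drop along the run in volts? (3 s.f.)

ρ = 0.0256 Ω·mm²/m = 2.56×10^-8 Ω·m
Section 1: A_strand = π(4.9500e-05)² = 7.698e-09 m²; R₁ = ρL/(N·A_s) = (2.56×10^-8)(45)/(37×7.698e-09) = 4.045 Ω
Section 2: A = π(d/2)² = π(7.7500e-04 m)² = 1.887e-06 m²
R₂ = (2.56×10^-8)(25)/(1.887e-06) = 0.3392 Ω
R = R₁ + R₂ = 4.384 Ω
V = IR = 24.2 × 4.384 = 106 V

106 V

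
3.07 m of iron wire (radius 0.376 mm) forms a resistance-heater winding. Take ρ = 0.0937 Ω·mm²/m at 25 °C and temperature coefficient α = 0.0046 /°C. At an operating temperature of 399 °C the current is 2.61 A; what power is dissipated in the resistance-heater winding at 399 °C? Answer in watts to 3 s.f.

12.0 W

ρ = 0.0937 Ω·mm²/m = 9.37×10^-8 Ω·m
A = πr² = π(3.7600e-04 m)² = 4.441e-07 m²
R₍25₎ = ρL/A = (9.37×10^-8)(3.07)/(4.441e-07) = 0.6477 Ω
R₍399₎ = R₍25₎(1 + αΔT) = 0.6477 × (1 + 0.0046×374) = 1.762 Ω
P = I²R = (2.61)² × 1.762 = 12.0 W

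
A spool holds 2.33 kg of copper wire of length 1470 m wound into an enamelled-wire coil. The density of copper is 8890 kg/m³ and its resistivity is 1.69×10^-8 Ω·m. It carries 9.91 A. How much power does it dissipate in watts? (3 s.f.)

13700 W

A = m/(density·L) = 2.33/(8890×1470) = 1.7829e-07 m²
R = ρL/A = (1.69×10^-8)(1470)/(1.7829e-07) = 139.3 Ω
P = I²R = (9.91)² × 139.3 = 13700 W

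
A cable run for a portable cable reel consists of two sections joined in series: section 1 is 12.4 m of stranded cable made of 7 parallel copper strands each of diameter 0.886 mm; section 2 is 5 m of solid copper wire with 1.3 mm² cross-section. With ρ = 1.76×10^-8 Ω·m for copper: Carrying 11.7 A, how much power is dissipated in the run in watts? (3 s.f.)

Section 1: A_strand = π(4.4300e-04)² = 6.165e-07 m²; R₁ = ρL/(N·A_s) = (1.76×10^-8)(12.4)/(7×6.165e-07) = 0.05057 Ω
Section 2: A = 1.3 mm² = 1.300e-06 m²
R₂ = (1.76×10^-8)(5)/(1.300e-06) = 0.06769 Ω
R = R₁ + R₂ = 0.1183 Ω
P = I²R = (11.7)² × 0.1183 = 16.2 W

16.2 W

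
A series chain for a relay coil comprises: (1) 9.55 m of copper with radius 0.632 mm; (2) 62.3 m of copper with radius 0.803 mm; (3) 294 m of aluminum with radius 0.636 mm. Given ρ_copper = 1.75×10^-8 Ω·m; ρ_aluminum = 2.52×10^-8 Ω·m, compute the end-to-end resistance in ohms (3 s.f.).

Seg 1: A = πr² = π(6.3200e-04 m)² = 1.255e-06 m²
R_1 = (1.75×10^-8)(9.55)/(1.255e-06) = 0.1332 Ω
Seg 2: A = πr² = π(8.0300e-04 m)² = 2.026e-06 m²
R_2 = (1.75×10^-8)(62.3)/(2.026e-06) = 0.5382 Ω
Seg 3: A = πr² = π(6.3600e-04 m)² = 1.271e-06 m²
R_3 = (2.52×10^-8)(294)/(1.271e-06) = 5.83 Ω
R_total = R_1 + R_2 + R_3 = 6.50 Ω

6.50 Ω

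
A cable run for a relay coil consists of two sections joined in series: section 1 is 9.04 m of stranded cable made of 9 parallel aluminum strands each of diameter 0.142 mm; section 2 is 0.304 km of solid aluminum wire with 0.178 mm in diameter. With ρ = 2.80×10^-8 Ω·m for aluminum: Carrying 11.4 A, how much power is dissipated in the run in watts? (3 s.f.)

Section 1: A_strand = π(7.1000e-05)² = 1.584e-08 m²; R₁ = ρL/(N·A_s) = (2.80×10^-8)(9.04)/(9×1.584e-08) = 1.776 Ω
Section 2: A = π(d/2)² = π(8.9000e-05 m)² = 2.488e-08 m²
R₂ = (2.80×10^-8)(304)/(2.488e-08) = 342.1 Ω
R = R₁ + R₂ = 343.8 Ω
P = I²R = (11.4)² × 343.8 = 44700 W

44700 W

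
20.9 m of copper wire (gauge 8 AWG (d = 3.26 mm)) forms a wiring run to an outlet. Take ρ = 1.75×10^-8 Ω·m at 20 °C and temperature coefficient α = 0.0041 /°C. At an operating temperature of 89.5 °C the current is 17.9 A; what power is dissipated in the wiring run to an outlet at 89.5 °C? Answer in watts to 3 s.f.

A = π(3.26/2 mm)² = π(1.6300e-03 m)² = 8.347e-06 m²
R₍20₎ = ρL/A = (1.75×10^-8)(20.9)/(8.347e-06) = 0.04382 Ω
R₍89.5₎ = R₍20₎(1 + αΔT) = 0.04382 × (1 + 0.0041×69.5) = 0.0563 Ω
P = I²R = (17.9)² × 0.0563 = 18.0 W

18.0 W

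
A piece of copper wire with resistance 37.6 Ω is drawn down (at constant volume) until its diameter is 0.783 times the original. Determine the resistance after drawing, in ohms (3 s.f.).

Volume constant ⇒ L' = L/r² with r = 0.783. R' = ρL'/A' = ρ(L/r²)/(πr²d₀²/4) = R/r⁴.
R' = 2.66 × 37.6 = 100 Ω

100 Ω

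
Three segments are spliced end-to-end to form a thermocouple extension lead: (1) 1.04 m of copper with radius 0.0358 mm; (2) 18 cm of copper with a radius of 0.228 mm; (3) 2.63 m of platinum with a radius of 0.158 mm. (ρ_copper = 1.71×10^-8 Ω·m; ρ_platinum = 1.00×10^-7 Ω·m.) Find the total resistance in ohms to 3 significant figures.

Seg 1: A = πr² = π(3.5800e-05 m)² = 4.026e-09 m²
R_1 = (1.71×10^-8)(1.04)/(4.026e-09) = 4.417 Ω
Seg 2: A = πr² = π(2.2800e-04 m)² = 1.633e-07 m²
R_2 = (1.71×10^-8)(0.18)/(1.633e-07) = 0.01885 Ω
Seg 3: A = πr² = π(1.5800e-04 m)² = 7.843e-08 m²
R_3 = (1.00×10^-7)(2.63)/(7.843e-08) = 3.353 Ω
R_total = R_1 + R_2 + R_3 = 7.79 Ω

7.79 Ω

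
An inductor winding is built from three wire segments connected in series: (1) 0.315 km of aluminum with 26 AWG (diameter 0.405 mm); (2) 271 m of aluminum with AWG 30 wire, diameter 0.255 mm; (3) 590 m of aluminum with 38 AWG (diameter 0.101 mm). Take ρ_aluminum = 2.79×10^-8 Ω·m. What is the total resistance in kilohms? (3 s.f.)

Seg 1: A = π(0.405/2 mm)² = π(2.0250e-04 m)² = 1.288e-07 m²
R_1 = (2.79×10^-8)(315)/(1.288e-07) = 68.22 Ω
Seg 2: A = π(0.255/2 mm)² = π(1.2750e-04 m)² = 5.107e-08 m²
R_2 = (2.79×10^-8)(271)/(5.107e-08) = 148 Ω
Seg 3: A = π(0.101/2 mm)² = π(5.0500e-05 m)² = 8.012e-09 m²
R_3 = (2.79×10^-8)(590)/(8.012e-09) = 2055 Ω
R_total = R_1 + R_2 + R_3 = 2.27 kΩ

2.27 kΩ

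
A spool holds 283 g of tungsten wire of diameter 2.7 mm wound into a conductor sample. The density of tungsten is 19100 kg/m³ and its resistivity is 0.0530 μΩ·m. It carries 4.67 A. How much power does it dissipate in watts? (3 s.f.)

0.522 W

ρ = 0.0530 μΩ·m = 5.30×10^-8 Ω·m
A = π(d/2)² = π(1.3500e-03 m)² = 5.7256e-06 m²
L = m/(density·A) = 0.283/(19100×5.7256e-06) = 2.588 m
R = ρL/A = (5.30×10^-8)(2.588)/(5.7256e-06) = 0.02395 Ω
P = I²R = (4.67)² × 0.02395 = 0.522 W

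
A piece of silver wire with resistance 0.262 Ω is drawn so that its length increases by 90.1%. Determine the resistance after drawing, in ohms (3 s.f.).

0.947 Ω

k = 1 + 90.1/100 = 1.901; volume constant ⇒ A' = A/k, so R' = k²R.
R' = 3.614 × 0.262 = 0.947 Ω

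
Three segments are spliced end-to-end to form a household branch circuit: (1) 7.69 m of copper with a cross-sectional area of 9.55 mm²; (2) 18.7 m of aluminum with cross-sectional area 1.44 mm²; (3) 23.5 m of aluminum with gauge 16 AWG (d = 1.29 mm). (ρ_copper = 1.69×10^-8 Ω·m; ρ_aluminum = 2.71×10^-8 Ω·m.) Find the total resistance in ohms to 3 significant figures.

0.853 Ω

Seg 1: A = 9.55 mm² = 9.550e-06 m²
R_1 = (1.69×10^-8)(7.69)/(9.550e-06) = 0.01361 Ω
Seg 2: A = 1.44 mm² = 1.440e-06 m²
R_2 = (2.71×10^-8)(18.7)/(1.440e-06) = 0.3519 Ω
Seg 3: A = π(1.29/2 mm)² = π(6.4500e-04 m)² = 1.307e-06 m²
R_3 = (2.71×10^-8)(23.5)/(1.307e-06) = 0.4873 Ω
R_total = R_1 + R_2 + R_3 = 0.853 Ω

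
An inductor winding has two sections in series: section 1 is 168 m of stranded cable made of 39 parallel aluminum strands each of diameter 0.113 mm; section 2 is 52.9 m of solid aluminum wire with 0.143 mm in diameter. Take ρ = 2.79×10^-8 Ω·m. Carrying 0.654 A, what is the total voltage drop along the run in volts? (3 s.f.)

67.9 V

Section 1: A_strand = π(5.6500e-05)² = 1.003e-08 m²; R₁ = ρL/(N·A_s) = (2.79×10^-8)(168)/(39×1.003e-08) = 11.98 Ω
Section 2: A = π(d/2)² = π(7.1500e-05 m)² = 1.606e-08 m²
R₂ = (2.79×10^-8)(52.9)/(1.606e-08) = 91.9 Ω
R = R₁ + R₂ = 103.9 Ω
V = IR = 0.654 × 103.9 = 67.9 V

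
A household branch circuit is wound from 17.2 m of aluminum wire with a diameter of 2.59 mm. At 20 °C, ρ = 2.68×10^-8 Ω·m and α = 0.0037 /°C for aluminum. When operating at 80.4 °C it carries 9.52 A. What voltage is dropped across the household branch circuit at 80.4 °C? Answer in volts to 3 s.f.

A = π(d/2)² = π(1.2950e-03 m)² = 5.269e-06 m²
R₍20₎ = ρL/A = (2.68×10^-8)(17.2)/(5.269e-06) = 0.08749 Ω
R₍80.4₎ = R₍20₎(1 + αΔT) = 0.08749 × (1 + 0.0037×60.4) = 0.107 Ω
V = IR = 9.52 × 0.107 = 1.02 V

1.02 V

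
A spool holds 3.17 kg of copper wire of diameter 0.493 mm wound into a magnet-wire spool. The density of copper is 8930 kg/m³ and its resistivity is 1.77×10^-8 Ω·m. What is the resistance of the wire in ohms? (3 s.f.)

172 Ω

A = π(d/2)² = π(2.4650e-04 m)² = 1.9089e-07 m²
L = m/(density·A) = 3.17/(8930×1.9089e-07) = 1860 m
R = ρL/A = (1.77×10^-8)(1860)/(1.9089e-07) = 172 Ω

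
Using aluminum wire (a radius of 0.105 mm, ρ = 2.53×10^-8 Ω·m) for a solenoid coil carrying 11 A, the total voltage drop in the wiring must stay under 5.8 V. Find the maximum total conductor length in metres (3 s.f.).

A = πr² = π(1.0500e-04 m)² = 3.464e-08 m²
L_max = V_max·A/(1·ρI) = (5.8)(3.464e-08)/(2.53×10^-8×11) = 0.722 m

0.722 m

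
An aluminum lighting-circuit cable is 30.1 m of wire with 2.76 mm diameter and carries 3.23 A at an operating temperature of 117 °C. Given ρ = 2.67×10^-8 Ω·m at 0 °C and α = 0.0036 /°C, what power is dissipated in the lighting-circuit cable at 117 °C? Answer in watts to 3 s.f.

A = π(d/2)² = π(1.3800e-03 m)² = 5.983e-06 m²
R₍0₎ = ρL/A = (2.67×10^-8)(30.1)/(5.983e-06) = 0.1343 Ω
R₍117₎ = R₍0₎(1 + αΔT) = 0.1343 × (1 + 0.0036×117) = 0.1909 Ω
P = I²R = (3.23)² × 0.1909 = 1.99 W

1.99 W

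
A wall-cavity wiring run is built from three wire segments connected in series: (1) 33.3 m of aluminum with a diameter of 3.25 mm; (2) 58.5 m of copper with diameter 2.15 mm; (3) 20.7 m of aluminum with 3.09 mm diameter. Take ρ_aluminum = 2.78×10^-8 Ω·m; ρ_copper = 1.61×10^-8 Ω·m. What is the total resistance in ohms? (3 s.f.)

Seg 1: A = π(d/2)² = π(1.6250e-03 m)² = 8.296e-06 m²
R_1 = (2.78×10^-8)(33.3)/(8.296e-06) = 0.1116 Ω
Seg 2: A = π(d/2)² = π(1.0750e-03 m)² = 3.631e-06 m²
R_2 = (1.61×10^-8)(58.5)/(3.631e-06) = 0.2594 Ω
Seg 3: A = π(d/2)² = π(1.5450e-03 m)² = 7.499e-06 m²
R_3 = (2.78×10^-8)(20.7)/(7.499e-06) = 0.07674 Ω
R_total = R_1 + R_2 + R_3 = 0.448 Ω

0.448 Ω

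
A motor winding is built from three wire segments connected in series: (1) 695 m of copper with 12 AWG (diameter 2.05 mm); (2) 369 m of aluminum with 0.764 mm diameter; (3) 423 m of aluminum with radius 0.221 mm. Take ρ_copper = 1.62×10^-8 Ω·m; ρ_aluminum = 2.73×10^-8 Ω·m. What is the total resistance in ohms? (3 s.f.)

Seg 1: A = π(2.05/2 mm)² = π(1.0250e-03 m)² = 3.301e-06 m²
R_1 = (1.62×10^-8)(695)/(3.301e-06) = 3.411 Ω
Seg 2: A = π(d/2)² = π(3.8200e-04 m)² = 4.584e-07 m²
R_2 = (2.73×10^-8)(369)/(4.584e-07) = 21.97 Ω
Seg 3: A = πr² = π(2.2100e-04 m)² = 1.534e-07 m²
R_3 = (2.73×10^-8)(423)/(1.534e-07) = 75.26 Ω
R_total = R_1 + R_2 + R_3 = 101 Ω

101 Ω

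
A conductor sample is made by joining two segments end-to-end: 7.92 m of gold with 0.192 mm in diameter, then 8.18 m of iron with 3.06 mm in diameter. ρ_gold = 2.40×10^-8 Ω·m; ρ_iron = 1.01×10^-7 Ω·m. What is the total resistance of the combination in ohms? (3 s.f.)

Segment 1: A = π(d/2)² = π(9.6000e-05 m)² = 2.895e-08 m²
R₁ = ρL/A = (2.40×10^-8)(7.92)/(2.895e-08) = 6.565 Ω
Segment 2: A = π(d/2)² = π(1.5300e-03 m)² = 7.354e-06 m²
R₂ = (1.01×10^-7)(8.18)/(7.354e-06) = 0.1123 Ω
R = R₁ + R₂ = 6.68 Ω

6.68 Ω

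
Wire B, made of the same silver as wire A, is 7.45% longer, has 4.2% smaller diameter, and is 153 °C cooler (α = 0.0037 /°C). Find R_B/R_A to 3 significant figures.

0.508

R ∝ ρL/d² with ρ ∝ (1+αΔT), so R_B/R_A = (1 + 7.45/100) × (1 − 4.2/100)⁻² × (1 − 0.0037×153)
= 1.075 × 1.09 × 0.4339 = 0.508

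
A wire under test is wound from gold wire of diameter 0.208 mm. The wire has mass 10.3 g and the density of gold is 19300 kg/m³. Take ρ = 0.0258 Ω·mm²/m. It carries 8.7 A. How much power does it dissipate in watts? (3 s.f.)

ρ = 0.0258 Ω·mm²/m = 2.58×10^-8 Ω·m
A = π(d/2)² = π(1.0400e-04 m)² = 3.3979e-08 m²
L = m/(density·A) = 0.0103/(19300×3.3979e-08) = 15.71 m
R = ρL/A = (2.58×10^-8)(15.71)/(3.3979e-08) = 11.93 Ω
P = I²R = (8.7)² × 11.93 = 903 W

903 W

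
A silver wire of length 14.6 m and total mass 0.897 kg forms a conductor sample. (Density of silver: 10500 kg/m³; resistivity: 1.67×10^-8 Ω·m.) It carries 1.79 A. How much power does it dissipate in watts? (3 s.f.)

A = m/(density·L) = 0.897/(10500×14.6) = 5.8513e-06 m²
R = ρL/A = (1.67×10^-8)(14.6)/(5.8513e-06) = 0.04167 Ω
P = I²R = (1.79)² × 0.04167 = 0.134 W

0.134 W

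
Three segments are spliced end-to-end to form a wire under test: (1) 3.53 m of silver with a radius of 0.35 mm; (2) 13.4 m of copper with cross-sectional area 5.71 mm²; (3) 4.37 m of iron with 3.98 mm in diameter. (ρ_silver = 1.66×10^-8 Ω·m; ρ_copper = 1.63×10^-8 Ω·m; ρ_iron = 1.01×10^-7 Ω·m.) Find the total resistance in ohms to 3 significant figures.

0.226 Ω

Seg 1: A = πr² = π(3.5000e-04 m)² = 3.848e-07 m²
R_1 = (1.66×10^-8)(3.53)/(3.848e-07) = 0.1523 Ω
Seg 2: A = 5.71 mm² = 5.710e-06 m²
R_2 = (1.63×10^-8)(13.4)/(5.710e-06) = 0.03825 Ω
Seg 3: A = π(d/2)² = π(1.9900e-03 m)² = 1.244e-05 m²
R_3 = (1.01×10^-7)(4.37)/(1.244e-05) = 0.03548 Ω
R_total = R_1 + R_2 + R_3 = 0.226 Ω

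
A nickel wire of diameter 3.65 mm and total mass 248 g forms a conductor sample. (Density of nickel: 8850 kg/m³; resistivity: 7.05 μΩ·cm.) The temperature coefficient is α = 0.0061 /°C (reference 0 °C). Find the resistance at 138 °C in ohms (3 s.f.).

0.0332 Ω

ρ = 7.05 μΩ·cm = 7.05×10^-8 Ω·m
A = π(d/2)² = π(1.8250e-03 m)² = 1.0463e-05 m²
L = m/(density·A) = 0.248/(8850×1.0463e-05) = 2.678 m
R = ρL/A = (7.05×10^-8)(2.678)/(1.0463e-05) = 0.01804 Ω
R(138 °C) = 0.01804 × (1 + 0.0061×138) = 0.0332 Ω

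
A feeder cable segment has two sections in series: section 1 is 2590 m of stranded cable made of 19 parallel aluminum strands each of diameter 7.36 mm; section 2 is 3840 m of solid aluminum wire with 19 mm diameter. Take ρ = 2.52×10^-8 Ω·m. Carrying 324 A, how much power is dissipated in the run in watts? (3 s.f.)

44300 W

Section 1: A_strand = π(3.6800e-03)² = 4.254e-05 m²; R₁ = ρL/(N·A_s) = (2.52×10^-8)(2590)/(19×4.254e-05) = 0.08074 Ω
Section 2: A = π(d/2)² = π(9.5000e-03 m)² = 2.835e-04 m²
R₂ = (2.52×10^-8)(3840)/(2.835e-04) = 0.3413 Ω
R = R₁ + R₂ = 0.422 Ω
P = I²R = (324)² × 0.422 = 44300 W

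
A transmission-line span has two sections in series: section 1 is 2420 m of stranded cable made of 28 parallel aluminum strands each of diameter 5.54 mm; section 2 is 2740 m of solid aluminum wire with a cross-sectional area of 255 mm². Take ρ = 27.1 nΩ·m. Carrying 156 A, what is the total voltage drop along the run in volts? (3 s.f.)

60.6 V

ρ = 27.1 nΩ·m = 2.71×10^-8 Ω·m
Section 1: A_strand = π(2.7700e-03)² = 2.411e-05 m²; R₁ = ρL/(N·A_s) = (2.71×10^-8)(2420)/(28×2.411e-05) = 0.09717 Ω
Section 2: A = 255 mm² = 2.550e-04 m²
R₂ = (2.71×10^-8)(2740)/(2.550e-04) = 0.2912 Ω
R = R₁ + R₂ = 0.3884 Ω
V = IR = 156 × 0.3884 = 60.6 V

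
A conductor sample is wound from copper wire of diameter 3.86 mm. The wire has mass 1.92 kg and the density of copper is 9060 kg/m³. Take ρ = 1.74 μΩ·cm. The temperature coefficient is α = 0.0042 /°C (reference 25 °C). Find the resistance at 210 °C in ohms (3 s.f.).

ρ = 1.74 μΩ·cm = 1.74×10^-8 Ω·m
A = π(d/2)² = π(1.9300e-03 m)² = 1.1702e-05 m²
L = m/(density·A) = 1.92/(9060×1.1702e-05) = 18.11 m
R = ρL/A = (1.74×10^-8)(18.11)/(1.1702e-05) = 0.02693 Ω
R(210 °C) = 0.02693 × (1 + 0.0042×185) = 0.0478 Ω

0.0478 Ω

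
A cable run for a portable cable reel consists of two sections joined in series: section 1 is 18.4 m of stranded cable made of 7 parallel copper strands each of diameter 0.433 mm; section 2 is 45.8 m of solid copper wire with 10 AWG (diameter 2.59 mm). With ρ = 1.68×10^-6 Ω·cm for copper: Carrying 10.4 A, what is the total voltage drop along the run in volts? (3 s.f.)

4.64 V

ρ = 1.68×10^-6 Ω·cm = 1.68×10^-8 Ω·m
Section 1: A_strand = π(2.1650e-04)² = 1.473e-07 m²; R₁ = ρL/(N·A_s) = (1.68×10^-8)(18.4)/(7×1.473e-07) = 0.2999 Ω
Section 2: A = π(2.59/2 mm)² = π(1.2950e-03 m)² = 5.269e-06 m²
R₂ = (1.68×10^-8)(45.8)/(5.269e-06) = 0.146 Ω
R = R₁ + R₂ = 0.4459 Ω
V = IR = 10.4 × 0.4459 = 4.64 V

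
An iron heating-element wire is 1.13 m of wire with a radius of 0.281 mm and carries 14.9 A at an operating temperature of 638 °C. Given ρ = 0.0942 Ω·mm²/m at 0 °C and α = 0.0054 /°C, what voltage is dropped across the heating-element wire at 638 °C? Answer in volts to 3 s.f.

ρ = 0.0942 Ω·mm²/m = 9.42×10^-8 Ω·m
A = πr² = π(2.8100e-04 m)² = 2.481e-07 m²
R₍0₎ = ρL/A = (9.42×10^-8)(1.13)/(2.481e-07) = 0.4291 Ω
R₍638₎ = R₍0₎(1 + αΔT) = 0.4291 × (1 + 0.0054×638) = 1.907 Ω
V = IR = 14.9 × 1.907 = 28.4 V

28.4 V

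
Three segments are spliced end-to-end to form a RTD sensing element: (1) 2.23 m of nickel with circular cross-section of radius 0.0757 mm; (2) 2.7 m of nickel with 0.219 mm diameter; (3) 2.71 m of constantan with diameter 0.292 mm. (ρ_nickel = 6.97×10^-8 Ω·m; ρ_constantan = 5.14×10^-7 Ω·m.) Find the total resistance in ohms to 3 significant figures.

34.4 Ω

Seg 1: A = πr² = π(7.5700e-05 m)² = 1.800e-08 m²
R_1 = (6.97×10^-8)(2.23)/(1.800e-08) = 8.634 Ω
Seg 2: A = π(d/2)² = π(1.0950e-04 m)² = 3.767e-08 m²
R_2 = (6.97×10^-8)(2.7)/(3.767e-08) = 4.996 Ω
Seg 3: A = π(d/2)² = π(1.4600e-04 m)² = 6.697e-08 m²
R_3 = (5.14×10^-7)(2.71)/(6.697e-08) = 20.8 Ω
R_total = R_1 + R_2 + R_3 = 34.4 Ω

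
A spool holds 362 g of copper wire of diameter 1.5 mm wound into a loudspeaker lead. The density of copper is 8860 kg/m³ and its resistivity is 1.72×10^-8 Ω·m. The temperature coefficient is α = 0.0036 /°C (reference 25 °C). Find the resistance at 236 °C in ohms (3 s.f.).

A = π(d/2)² = π(7.5000e-04 m)² = 1.7671e-06 m²
L = m/(density·A) = 0.362/(8860×1.7671e-06) = 23.12 m
R = ρL/A = (1.72×10^-8)(23.12)/(1.7671e-06) = 0.225 Ω
R(236 °C) = 0.225 × (1 + 0.0036×211) = 0.396 Ω

0.396 Ω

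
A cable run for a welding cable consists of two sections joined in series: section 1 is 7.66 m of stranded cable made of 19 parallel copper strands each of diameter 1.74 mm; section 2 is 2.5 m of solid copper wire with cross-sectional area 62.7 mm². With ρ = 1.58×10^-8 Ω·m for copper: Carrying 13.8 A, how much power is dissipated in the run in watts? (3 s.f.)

Section 1: A_strand = π(8.7000e-04)² = 2.378e-06 m²; R₁ = ρL/(N·A_s) = (1.58×10^-8)(7.66)/(19×2.378e-06) = 0.002679 Ω
Section 2: A = 62.7 mm² = 6.270e-05 m²
R₂ = (1.58×10^-8)(2.5)/(6.270e-05) = 6.300×10^-4 Ω
R = R₁ + R₂ = 0.003309 Ω
P = I²R = (13.8)² × 0.003309 = 0.630 W

0.630 W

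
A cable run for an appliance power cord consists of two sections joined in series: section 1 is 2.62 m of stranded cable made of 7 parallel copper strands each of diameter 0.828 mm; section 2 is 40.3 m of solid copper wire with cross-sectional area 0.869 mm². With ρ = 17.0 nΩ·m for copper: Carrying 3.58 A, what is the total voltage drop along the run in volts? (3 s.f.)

ρ = 17.0 nΩ·m = 1.70×10^-8 Ω·m
Section 1: A_strand = π(4.1400e-04)² = 5.385e-07 m²; R₁ = ρL/(N·A_s) = (1.70×10^-8)(2.62)/(7×5.385e-07) = 0.01182 Ω
Section 2: A = 0.869 mm² = 8.690e-07 m²
R₂ = (1.70×10^-8)(40.3)/(8.690e-07) = 0.7884 Ω
R = R₁ + R₂ = 0.8002 Ω
V = IR = 3.58 × 0.8002 = 2.86 V

2.86 V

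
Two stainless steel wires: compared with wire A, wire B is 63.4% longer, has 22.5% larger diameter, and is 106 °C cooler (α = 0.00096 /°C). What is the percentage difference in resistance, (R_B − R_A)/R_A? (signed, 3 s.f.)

R ∝ ρL/d² with ρ ∝ (1+αΔT), so R_B/R_A = (1 + 63.4/100) × (1 + 22.5/100)⁻² × (1 − 0.00096×106)
= 1.634 × 0.6664 × 0.8982 = 0.9781
(R_B − R_A)/R_A = 0.9781 − 1 = -2.19%

-2.19%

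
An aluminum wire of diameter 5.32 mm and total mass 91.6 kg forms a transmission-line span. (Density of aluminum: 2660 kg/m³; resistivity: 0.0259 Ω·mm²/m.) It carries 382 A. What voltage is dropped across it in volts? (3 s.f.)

ρ = 0.0259 Ω·mm²/m = 2.59×10^-8 Ω·m
A = π(d/2)² = π(2.6600e-03 m)² = 2.2229e-05 m²
L = m/(density·A) = 91.6/(2660×2.2229e-05) = 1549 m
R = ρL/A = (2.59×10^-8)(1549)/(2.2229e-05) = 1.805 Ω
V = IR = 382 × 1.805 = 690 V

690 V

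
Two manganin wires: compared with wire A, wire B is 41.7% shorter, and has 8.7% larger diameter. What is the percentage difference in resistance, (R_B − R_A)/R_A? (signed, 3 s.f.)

-50.7%

R ∝ L/d², so R_B/R_A = (1 − 41.7/100) × (1 + 8.7/100)⁻²
= 0.583 × 0.8463 = 0.4934
(R_B − R_A)/R_A = 0.4934 − 1 = -50.7%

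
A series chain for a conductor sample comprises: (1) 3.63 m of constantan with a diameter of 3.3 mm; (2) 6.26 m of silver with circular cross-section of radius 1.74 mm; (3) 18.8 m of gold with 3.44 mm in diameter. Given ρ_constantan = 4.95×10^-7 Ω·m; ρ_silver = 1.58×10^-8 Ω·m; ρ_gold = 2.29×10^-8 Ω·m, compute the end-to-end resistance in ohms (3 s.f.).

0.267 Ω

Seg 1: A = π(d/2)² = π(1.6500e-03 m)² = 8.553e-06 m²
R_1 = (4.95×10^-7)(3.63)/(8.553e-06) = 0.2101 Ω
Seg 2: A = πr² = π(1.7400e-03 m)² = 9.511e-06 m²
R_2 = (1.58×10^-8)(6.26)/(9.511e-06) = 0.0104 Ω
Seg 3: A = π(d/2)² = π(1.7200e-03 m)² = 9.294e-06 m²
R_3 = (2.29×10^-8)(18.8)/(9.294e-06) = 0.04632 Ω
R_total = R_1 + R_2 + R_3 = 0.267 Ω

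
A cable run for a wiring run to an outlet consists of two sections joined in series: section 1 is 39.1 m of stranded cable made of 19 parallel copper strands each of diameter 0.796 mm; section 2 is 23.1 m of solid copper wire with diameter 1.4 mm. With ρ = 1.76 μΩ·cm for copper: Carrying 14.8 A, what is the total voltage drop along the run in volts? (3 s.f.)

4.99 V

ρ = 1.76 μΩ·cm = 1.76×10^-8 Ω·m
Section 1: A_strand = π(3.9800e-04)² = 4.976e-07 m²; R₁ = ρL/(N·A_s) = (1.76×10^-8)(39.1)/(19×4.976e-07) = 0.07278 Ω
Section 2: A = π(d/2)² = π(7.0000e-04 m)² = 1.539e-06 m²
R₂ = (1.76×10^-8)(23.1)/(1.539e-06) = 0.2641 Ω
R = R₁ + R₂ = 0.3369 Ω
V = IR = 14.8 × 0.3369 = 4.99 V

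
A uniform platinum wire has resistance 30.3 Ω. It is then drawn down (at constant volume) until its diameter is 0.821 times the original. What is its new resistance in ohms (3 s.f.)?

Volume constant ⇒ L' = L/r² with r = 0.821. R' = ρL'/A' = ρ(L/r²)/(πr²d₀²/4) = R/r⁴.
R' = 2.201 × 30.3 = 66.7 Ω

66.7 Ω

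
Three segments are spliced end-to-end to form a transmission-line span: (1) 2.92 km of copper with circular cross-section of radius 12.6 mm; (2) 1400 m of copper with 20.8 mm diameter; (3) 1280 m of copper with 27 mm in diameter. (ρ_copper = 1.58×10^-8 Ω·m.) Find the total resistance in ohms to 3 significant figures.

Seg 1: A = πr² = π(1.2600e-02 m)² = 4.988e-04 m²
R_1 = (1.58×10^-8)(2920)/(4.988e-04) = 0.0925 Ω
Seg 2: A = π(d/2)² = π(1.0400e-02 m)² = 3.398e-04 m²
R_2 = (1.58×10^-8)(1400)/(3.398e-04) = 0.0651 Ω
Seg 3: A = π(d/2)² = π(1.3500e-02 m)² = 5.726e-04 m²
R_3 = (1.58×10^-8)(1280)/(5.726e-04) = 0.03532 Ω
R_total = R_1 + R_2 + R_3 = 0.193 Ω

0.193 Ω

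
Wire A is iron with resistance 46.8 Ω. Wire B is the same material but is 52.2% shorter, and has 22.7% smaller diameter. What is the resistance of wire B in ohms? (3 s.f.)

R ∝ L/d², so R_B/R_A = (1 − 52.2/100) × (1 − 22.7/100)⁻²
= 0.478 × 1.674 = 0.8
R_B = 0.8 × 46.8 = 37.4 Ω

37.4 Ω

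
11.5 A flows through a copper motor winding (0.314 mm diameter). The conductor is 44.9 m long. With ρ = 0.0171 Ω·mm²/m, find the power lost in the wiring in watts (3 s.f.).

ρ = 0.0171 Ω·mm²/m = 1.71×10^-8 Ω·m
A = π(d/2)² = π(1.5700e-04 m)² = 7.744e-08 m²
R = ρL/A = (1.71×10^-8)(44.9)/(7.744e-08) = 9.915 Ω
P = I²R = (11.5)² × 9.915 = 1310 W

1310 W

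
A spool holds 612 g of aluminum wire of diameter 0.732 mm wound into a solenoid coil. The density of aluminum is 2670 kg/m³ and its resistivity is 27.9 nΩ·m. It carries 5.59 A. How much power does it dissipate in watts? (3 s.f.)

1130 W

ρ = 27.9 nΩ·m = 2.79×10^-8 Ω·m
A = π(d/2)² = π(3.6600e-04 m)² = 4.2084e-07 m²
L = m/(density·A) = 0.612/(2670×4.2084e-07) = 544.7 m
R = ρL/A = (2.79×10^-8)(544.7)/(4.2084e-07) = 36.11 Ω
P = I²R = (5.59)² × 36.11 = 1130 W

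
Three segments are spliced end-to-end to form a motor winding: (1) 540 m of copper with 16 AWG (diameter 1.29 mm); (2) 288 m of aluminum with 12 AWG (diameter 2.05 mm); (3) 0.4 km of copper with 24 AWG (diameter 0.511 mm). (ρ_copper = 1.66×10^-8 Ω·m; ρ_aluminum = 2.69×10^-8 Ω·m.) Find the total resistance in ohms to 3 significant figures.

Seg 1: A = π(1.29/2 mm)² = π(6.4500e-04 m)² = 1.307e-06 m²
R_1 = (1.66×10^-8)(540)/(1.307e-06) = 6.859 Ω
Seg 2: A = π(2.05/2 mm)² = π(1.0250e-03 m)² = 3.301e-06 m²
R_2 = (2.69×10^-8)(288)/(3.301e-06) = 2.347 Ω
Seg 3: A = π(0.511/2 mm)² = π(2.5550e-04 m)² = 2.051e-07 m²
R_3 = (1.66×10^-8)(400)/(2.051e-07) = 32.38 Ω
R_total = R_1 + R_2 + R_3 = 41.6 Ω

41.6 Ω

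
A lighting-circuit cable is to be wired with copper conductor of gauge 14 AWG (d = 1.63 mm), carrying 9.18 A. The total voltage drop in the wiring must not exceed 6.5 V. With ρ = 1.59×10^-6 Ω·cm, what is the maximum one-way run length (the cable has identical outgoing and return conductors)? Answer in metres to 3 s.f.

ρ = 1.59×10^-6 Ω·cm = 1.59×10^-8 Ω·m
A = π(1.63/2 mm)² = π(8.1500e-04 m)² = 2.087e-06 m²
L_max = V_max·A/(2·ρI) = (6.5)(2.087e-06)/(2×1.59×10^-8×9.18) = 46.5 m

46.5 m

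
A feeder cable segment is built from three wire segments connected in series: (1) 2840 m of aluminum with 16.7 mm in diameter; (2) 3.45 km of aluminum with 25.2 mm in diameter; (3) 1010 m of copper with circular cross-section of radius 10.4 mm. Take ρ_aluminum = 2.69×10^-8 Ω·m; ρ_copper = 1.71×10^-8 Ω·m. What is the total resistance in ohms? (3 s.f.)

Seg 1: A = π(d/2)² = π(8.3500e-03 m)² = 2.190e-04 m²
R_1 = (2.69×10^-8)(2840)/(2.190e-04) = 0.3488 Ω
Seg 2: A = π(d/2)² = π(1.2600e-02 m)² = 4.988e-04 m²
R_2 = (2.69×10^-8)(3450)/(4.988e-04) = 0.1861 Ω
Seg 3: A = πr² = π(1.0400e-02 m)² = 3.398e-04 m²
R_3 = (1.71×10^-8)(1010)/(3.398e-04) = 0.05083 Ω
R_total = R_1 + R_2 + R_3 = 0.586 Ω

0.586 Ω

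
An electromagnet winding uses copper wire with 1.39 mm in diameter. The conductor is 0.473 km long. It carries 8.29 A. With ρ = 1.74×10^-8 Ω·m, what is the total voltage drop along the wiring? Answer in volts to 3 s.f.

45.0 V

A = π(d/2)² = π(6.9500e-04 m)² = 1.517e-06 m²
R = ρL/A = (1.74×10^-8)(473)/(1.517e-06) = 5.424 Ω
V = IR = 8.29 × 5.424 = 45.0 V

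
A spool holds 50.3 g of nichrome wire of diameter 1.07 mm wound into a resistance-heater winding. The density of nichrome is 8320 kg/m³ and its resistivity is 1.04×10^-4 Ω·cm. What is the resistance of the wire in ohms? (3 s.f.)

7.78 Ω

ρ = 1.04×10^-4 Ω·cm = 1.04×10^-6 Ω·m
A = π(d/2)² = π(5.3500e-04 m)² = 8.9920e-07 m²
L = m/(density·A) = 0.0503/(8320×8.9920e-07) = 6.723 m
R = ρL/A = (1.04×10^-6)(6.723)/(8.9920e-07) = 7.78 Ω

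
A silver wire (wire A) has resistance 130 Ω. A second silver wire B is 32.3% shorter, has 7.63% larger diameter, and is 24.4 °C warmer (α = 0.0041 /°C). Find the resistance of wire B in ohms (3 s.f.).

R ∝ ρL/d² with ρ ∝ (1+αΔT), so R_B/R_A = (1 − 32.3/100) × (1 + 7.63/100)⁻² × (1 + 0.0041×24.4)
= 0.677 × 0.8632 × 1.1 = 0.6429
R_B = 0.6429 × 130 = 83.6 Ω

83.6 Ω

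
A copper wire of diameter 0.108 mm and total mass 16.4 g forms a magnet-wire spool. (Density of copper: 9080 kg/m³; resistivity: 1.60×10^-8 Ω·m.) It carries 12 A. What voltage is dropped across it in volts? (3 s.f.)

4130 V

A = π(d/2)² = π(5.4000e-05 m)² = 9.1609e-09 m²
L = m/(density·A) = 0.0164/(9080×9.1609e-09) = 197.2 m
R = ρL/A = (1.60×10^-8)(197.2)/(9.1609e-09) = 344.4 Ω
V = IR = 12 × 344.4 = 4130 V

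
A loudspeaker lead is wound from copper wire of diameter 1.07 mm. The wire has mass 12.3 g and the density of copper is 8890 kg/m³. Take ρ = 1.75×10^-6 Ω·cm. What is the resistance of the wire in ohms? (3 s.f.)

ρ = 1.75×10^-6 Ω·cm = 1.75×10^-8 Ω·m
A = π(d/2)² = π(5.3500e-04 m)² = 8.9920e-07 m²
L = m/(density·A) = 0.0123/(8890×8.9920e-07) = 1.539 m
R = ρL/A = (1.75×10^-8)(1.539)/(8.9920e-07) = 0.0299 Ω

0.0299 Ω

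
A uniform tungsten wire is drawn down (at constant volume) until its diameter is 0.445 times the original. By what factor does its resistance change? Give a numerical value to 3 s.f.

25.5

Volume constant ⇒ L' = L/r² with r = 0.445. R' = ρL'/A' = ρ(L/r²)/(πr²d₀²/4) = R/r⁴.
Factor = 25.5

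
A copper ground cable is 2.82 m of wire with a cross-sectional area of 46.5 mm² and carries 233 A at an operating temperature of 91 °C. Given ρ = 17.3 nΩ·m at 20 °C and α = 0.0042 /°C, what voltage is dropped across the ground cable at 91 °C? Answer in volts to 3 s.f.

0.317 V

ρ = 17.3 nΩ·m = 1.73×10^-8 Ω·m
A = 46.5 mm² = 4.650e-05 m²
R₍20₎ = ρL/A = (1.73×10^-8)(2.82)/(4.650e-05) = 0.001049 Ω
R₍91₎ = R₍20₎(1 + αΔT) = 0.001049 × (1 + 0.0042×71) = 0.001362 Ω
V = IR = 233 × 0.001362 = 0.317 V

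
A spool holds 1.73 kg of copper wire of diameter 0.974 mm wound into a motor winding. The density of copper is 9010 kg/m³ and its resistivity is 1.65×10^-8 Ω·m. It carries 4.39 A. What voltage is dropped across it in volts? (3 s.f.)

A = π(d/2)² = π(4.8700e-04 m)² = 7.4509e-07 m²
L = m/(density·A) = 1.73/(9010×7.4509e-07) = 257.7 m
R = ρL/A = (1.65×10^-8)(257.7)/(7.4509e-07) = 5.707 Ω
V = IR = 4.39 × 5.707 = 25.1 V

25.1 V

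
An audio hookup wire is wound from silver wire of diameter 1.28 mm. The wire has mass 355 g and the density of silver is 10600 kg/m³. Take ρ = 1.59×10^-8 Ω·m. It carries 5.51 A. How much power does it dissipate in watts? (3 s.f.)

A = π(d/2)² = π(6.4000e-04 m)² = 1.2868e-06 m²
L = m/(density·A) = 0.355/(10600×1.2868e-06) = 26.03 m
R = ρL/A = (1.59×10^-8)(26.03)/(1.2868e-06) = 0.3216 Ω
P = I²R = (5.51)² × 0.3216 = 9.76 W

9.76 W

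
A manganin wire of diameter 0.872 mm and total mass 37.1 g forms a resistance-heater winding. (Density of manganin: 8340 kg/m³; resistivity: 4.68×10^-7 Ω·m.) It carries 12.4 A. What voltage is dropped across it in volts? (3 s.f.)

A = π(d/2)² = π(4.3600e-04 m)² = 5.9720e-07 m²
L = m/(density·A) = 0.0371/(8340×5.9720e-07) = 7.449 m
R = ρL/A = (4.68×10^-7)(7.449)/(5.9720e-07) = 5.837 Ω
V = IR = 12.4 × 5.837 = 72.4 V

72.4 V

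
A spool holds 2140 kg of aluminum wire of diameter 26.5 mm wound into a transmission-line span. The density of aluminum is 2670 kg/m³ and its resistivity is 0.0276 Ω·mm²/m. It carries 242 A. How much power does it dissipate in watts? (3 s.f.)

ρ = 0.0276 Ω·mm²/m = 2.76×10^-8 Ω·m
A = π(d/2)² = π(1.3250e-02 m)² = 5.5155e-04 m²
L = m/(density·A) = 2140/(2670×5.5155e-04) = 1453 m
R = ρL/A = (2.76×10^-8)(1453)/(5.5155e-04) = 0.07272 Ω
P = I²R = (242)² × 0.07272 = 4260 W

4260 W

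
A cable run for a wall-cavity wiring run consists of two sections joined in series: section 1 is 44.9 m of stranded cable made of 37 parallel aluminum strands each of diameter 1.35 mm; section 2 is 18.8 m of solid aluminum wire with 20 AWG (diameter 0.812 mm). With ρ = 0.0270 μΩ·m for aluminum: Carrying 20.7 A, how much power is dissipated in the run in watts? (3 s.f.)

430 W

ρ = 0.0270 μΩ·m = 2.70×10^-8 Ω·m
Section 1: A_strand = π(6.7500e-04)² = 1.431e-06 m²; R₁ = ρL/(N·A_s) = (2.70×10^-8)(44.9)/(37×1.431e-06) = 0.02289 Ω
Section 2: A = π(0.812/2 mm)² = π(4.0600e-04 m)² = 5.178e-07 m²
R₂ = (2.70×10^-8)(18.8)/(5.178e-07) = 0.9802 Ω
R = R₁ + R₂ = 1.003 Ω
P = I²R = (20.7)² × 1.003 = 430 W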